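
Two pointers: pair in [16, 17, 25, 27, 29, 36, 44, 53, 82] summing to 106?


lo=0(16)+hi=8(82)=98
lo=1(17)+hi=8(82)=99
lo=2(25)+hi=8(82)=107
lo=2(25)+hi=7(53)=78
lo=3(27)+hi=7(53)=80
lo=4(29)+hi=7(53)=82
lo=5(36)+hi=7(53)=89
lo=6(44)+hi=7(53)=97

No pair found


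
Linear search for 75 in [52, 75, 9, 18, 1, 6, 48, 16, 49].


i=0: 52!=75
i=1: 75==75 found!

Found at 1, 2 comps


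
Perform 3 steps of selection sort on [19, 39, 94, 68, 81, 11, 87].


Initial: [19, 39, 94, 68, 81, 11, 87]
Step 1: min=11 at 5
  Swap: [11, 39, 94, 68, 81, 19, 87]
Step 2: min=19 at 5
  Swap: [11, 19, 94, 68, 81, 39, 87]
Step 3: min=39 at 5
  Swap: [11, 19, 39, 68, 81, 94, 87]

After 3 steps: [11, 19, 39, 68, 81, 94, 87]


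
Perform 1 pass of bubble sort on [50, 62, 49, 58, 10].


Initial: [50, 62, 49, 58, 10]
Pass 1: [50, 49, 58, 10, 62] (3 swaps)

After 1 pass: [50, 49, 58, 10, 62]


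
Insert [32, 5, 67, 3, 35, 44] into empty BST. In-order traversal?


Insert 32: root
Insert 5: L from 32
Insert 67: R from 32
Insert 3: L from 32 -> L from 5
Insert 35: R from 32 -> L from 67
Insert 44: R from 32 -> L from 67 -> R from 35

In-order: [3, 5, 32, 35, 44, 67]


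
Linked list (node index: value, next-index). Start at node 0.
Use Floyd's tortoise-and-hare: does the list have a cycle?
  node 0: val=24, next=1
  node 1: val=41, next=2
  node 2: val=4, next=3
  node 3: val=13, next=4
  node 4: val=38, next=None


Floyd's tortoise (slow, +1) and hare (fast, +2):
  init: slow=0, fast=0
  step 1: slow=1, fast=2
  step 2: slow=2, fast=4
  step 3: fast -> None, no cycle

Cycle: no


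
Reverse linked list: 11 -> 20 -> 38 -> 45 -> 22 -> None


Step 1: curr=11, set curr.next=prev(None) | reversed so far: 11
Step 2: curr=20, set curr.next=prev(11) | reversed so far: 20 -> 11
Step 3: curr=38, set curr.next=prev(20) | reversed so far: 38 -> 20 -> 11
Step 4: curr=45, set curr.next=prev(38) | reversed so far: 45 -> 38 -> 20 -> 11
Step 5: curr=22, set curr.next=prev(45) | reversed so far: 22 -> 45 -> 38 -> 20 -> 11

22 -> 45 -> 38 -> 20 -> 11 -> None


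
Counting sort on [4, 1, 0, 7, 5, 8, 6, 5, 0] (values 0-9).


Input: [4, 1, 0, 7, 5, 8, 6, 5, 0]
Counts: [2, 1, 0, 0, 1, 2, 1, 1, 1, 0]

Sorted: [0, 0, 1, 4, 5, 5, 6, 7, 8]


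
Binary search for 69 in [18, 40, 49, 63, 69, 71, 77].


Step 1: lo=0, hi=6, mid=3, val=63
Step 2: lo=4, hi=6, mid=5, val=71
Step 3: lo=4, hi=4, mid=4, val=69

Found at index 4


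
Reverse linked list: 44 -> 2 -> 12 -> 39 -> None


Step 1: curr=44, set curr.next=prev(None) | reversed so far: 44
Step 2: curr=2, set curr.next=prev(44) | reversed so far: 2 -> 44
Step 3: curr=12, set curr.next=prev(2) | reversed so far: 12 -> 2 -> 44
Step 4: curr=39, set curr.next=prev(12) | reversed so far: 39 -> 12 -> 2 -> 44

39 -> 12 -> 2 -> 44 -> None


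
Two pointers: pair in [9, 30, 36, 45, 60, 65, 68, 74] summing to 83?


lo=0(9)+hi=7(74)=83

Yes: 9+74=83


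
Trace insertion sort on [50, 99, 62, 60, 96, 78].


Initial: [50, 99, 62, 60, 96, 78]
Insert 99: [50, 99, 62, 60, 96, 78]
Insert 62: [50, 62, 99, 60, 96, 78]
Insert 60: [50, 60, 62, 99, 96, 78]
Insert 96: [50, 60, 62, 96, 99, 78]
Insert 78: [50, 60, 62, 78, 96, 99]

Sorted: [50, 60, 62, 78, 96, 99]


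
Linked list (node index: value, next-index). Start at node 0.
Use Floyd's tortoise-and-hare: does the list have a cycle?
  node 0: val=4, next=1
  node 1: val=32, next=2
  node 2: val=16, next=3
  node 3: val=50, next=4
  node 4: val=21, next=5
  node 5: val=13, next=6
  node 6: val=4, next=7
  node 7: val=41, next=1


Floyd's tortoise (slow, +1) and hare (fast, +2):
  init: slow=0, fast=0
  step 1: slow=1, fast=2
  step 2: slow=2, fast=4
  step 3: slow=3, fast=6
  step 4: slow=4, fast=1
  step 5: slow=5, fast=3
  step 6: slow=6, fast=5
  step 7: slow=7, fast=7
  slow == fast at node 7: cycle detected

Cycle: yes


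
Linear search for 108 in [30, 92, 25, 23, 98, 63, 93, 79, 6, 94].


i=0: 30!=108
i=1: 92!=108
i=2: 25!=108
i=3: 23!=108
i=4: 98!=108
i=5: 63!=108
i=6: 93!=108
i=7: 79!=108
i=8: 6!=108
i=9: 94!=108

Not found, 10 comps


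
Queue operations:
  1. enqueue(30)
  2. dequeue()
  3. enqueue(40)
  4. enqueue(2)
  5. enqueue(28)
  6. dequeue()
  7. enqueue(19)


enqueue(30) -> [30]
dequeue()->30, []
enqueue(40) -> [40]
enqueue(2) -> [40, 2]
enqueue(28) -> [40, 2, 28]
dequeue()->40, [2, 28]
enqueue(19) -> [2, 28, 19]

Final queue: [2, 28, 19]


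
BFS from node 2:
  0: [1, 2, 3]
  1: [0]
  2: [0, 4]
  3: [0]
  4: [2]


Visit 2, enqueue [0, 4]
Visit 0, enqueue [1, 3]
Visit 4, enqueue []
Visit 1, enqueue []
Visit 3, enqueue []

BFS order: [2, 0, 4, 1, 3]


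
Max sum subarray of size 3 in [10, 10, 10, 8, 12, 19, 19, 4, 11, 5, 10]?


[0:3]: 30
[1:4]: 28
[2:5]: 30
[3:6]: 39
[4:7]: 50
[5:8]: 42
[6:9]: 34
[7:10]: 20
[8:11]: 26

Max: 50 at [4:7]


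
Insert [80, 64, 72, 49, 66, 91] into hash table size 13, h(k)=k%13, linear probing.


Insert 80: h=2 -> slot 2
Insert 64: h=12 -> slot 12
Insert 72: h=7 -> slot 7
Insert 49: h=10 -> slot 10
Insert 66: h=1 -> slot 1
Insert 91: h=0 -> slot 0

Table: [91, 66, 80, None, None, None, None, 72, None, None, 49, None, 64]


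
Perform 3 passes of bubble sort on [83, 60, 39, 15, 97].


Initial: [83, 60, 39, 15, 97]
Pass 1: [60, 39, 15, 83, 97] (3 swaps)
Pass 2: [39, 15, 60, 83, 97] (2 swaps)
Pass 3: [15, 39, 60, 83, 97] (1 swaps)

After 3 passes: [15, 39, 60, 83, 97]


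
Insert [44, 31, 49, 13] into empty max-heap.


Insert 44: [44]
Insert 31: [44, 31]
Insert 49: [49, 31, 44]
Insert 13: [49, 31, 44, 13]

Final heap: [49, 31, 44, 13]


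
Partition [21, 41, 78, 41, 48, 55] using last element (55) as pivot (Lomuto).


Pivot: 55
  21 <= 55: advance i (no swap)
  41 <= 55: advance i (no swap)
  41 <= 55: swap -> [21, 41, 41, 78, 48, 55]
  48 <= 55: swap -> [21, 41, 41, 48, 78, 55]
Place pivot at 4: [21, 41, 41, 48, 55, 78]

Partitioned: [21, 41, 41, 48, 55, 78]


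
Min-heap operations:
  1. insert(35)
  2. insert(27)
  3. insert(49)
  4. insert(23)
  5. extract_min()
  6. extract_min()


insert(35) -> [35]
insert(27) -> [27, 35]
insert(49) -> [27, 35, 49]
insert(23) -> [23, 27, 49, 35]
extract_min()->23, [27, 35, 49]
extract_min()->27, [35, 49]

Final heap: [35, 49]


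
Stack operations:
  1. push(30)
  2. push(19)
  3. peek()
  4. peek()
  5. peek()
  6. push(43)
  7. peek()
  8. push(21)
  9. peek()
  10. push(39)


push(30) -> [30]
push(19) -> [30, 19]
peek()->19
peek()->19
peek()->19
push(43) -> [30, 19, 43]
peek()->43
push(21) -> [30, 19, 43, 21]
peek()->21
push(39) -> [30, 19, 43, 21, 39]

Final stack: [30, 19, 43, 21, 39]


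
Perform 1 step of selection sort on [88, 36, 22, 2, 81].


Initial: [88, 36, 22, 2, 81]
Step 1: min=2 at 3
  Swap: [2, 36, 22, 88, 81]

After 1 step: [2, 36, 22, 88, 81]


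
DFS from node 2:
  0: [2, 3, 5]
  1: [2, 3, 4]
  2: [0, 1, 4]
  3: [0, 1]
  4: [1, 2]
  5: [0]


Visit 2, push [4, 1, 0]
Visit 0, push [5, 3]
Visit 3, push [1]
Visit 1, push [4]
Visit 4, push []
Visit 5, push []

DFS order: [2, 0, 3, 1, 4, 5]


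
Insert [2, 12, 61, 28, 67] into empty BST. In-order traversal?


Insert 2: root
Insert 12: R from 2
Insert 61: R from 2 -> R from 12
Insert 28: R from 2 -> R from 12 -> L from 61
Insert 67: R from 2 -> R from 12 -> R from 61

In-order: [2, 12, 28, 61, 67]


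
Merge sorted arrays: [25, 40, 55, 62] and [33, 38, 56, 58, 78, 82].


Take 25 from A
Take 33 from B
Take 38 from B
Take 40 from A
Take 55 from A
Take 56 from B
Take 58 from B
Take 62 from A

Merged: [25, 33, 38, 40, 55, 56, 58, 62, 78, 82]


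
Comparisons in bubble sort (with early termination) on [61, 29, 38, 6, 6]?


Algorithm: bubble sort (with early termination)
Input: [61, 29, 38, 6, 6]
Sorted: [6, 6, 29, 38, 61]

10


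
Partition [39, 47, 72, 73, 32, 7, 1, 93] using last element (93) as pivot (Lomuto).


Pivot: 93
  39 <= 93: advance i (no swap)
  47 <= 93: advance i (no swap)
  72 <= 93: advance i (no swap)
  73 <= 93: advance i (no swap)
  32 <= 93: advance i (no swap)
  7 <= 93: advance i (no swap)
  1 <= 93: advance i (no swap)
Place pivot at 7: [39, 47, 72, 73, 32, 7, 1, 93]

Partitioned: [39, 47, 72, 73, 32, 7, 1, 93]


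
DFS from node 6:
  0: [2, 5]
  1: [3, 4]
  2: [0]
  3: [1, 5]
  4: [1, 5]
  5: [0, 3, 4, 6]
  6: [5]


Visit 6, push [5]
Visit 5, push [4, 3, 0]
Visit 0, push [2]
Visit 2, push []
Visit 3, push [1]
Visit 1, push [4]
Visit 4, push []

DFS order: [6, 5, 0, 2, 3, 1, 4]


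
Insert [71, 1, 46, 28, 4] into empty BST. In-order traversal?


Insert 71: root
Insert 1: L from 71
Insert 46: L from 71 -> R from 1
Insert 28: L from 71 -> R from 1 -> L from 46
Insert 4: L from 71 -> R from 1 -> L from 46 -> L from 28

In-order: [1, 4, 28, 46, 71]


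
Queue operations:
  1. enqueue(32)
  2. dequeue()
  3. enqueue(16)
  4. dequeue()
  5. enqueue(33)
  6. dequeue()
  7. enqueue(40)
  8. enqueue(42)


enqueue(32) -> [32]
dequeue()->32, []
enqueue(16) -> [16]
dequeue()->16, []
enqueue(33) -> [33]
dequeue()->33, []
enqueue(40) -> [40]
enqueue(42) -> [40, 42]

Final queue: [40, 42]


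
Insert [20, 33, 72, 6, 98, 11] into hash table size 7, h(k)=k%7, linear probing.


Insert 20: h=6 -> slot 6
Insert 33: h=5 -> slot 5
Insert 72: h=2 -> slot 2
Insert 6: h=6, 1 probes -> slot 0
Insert 98: h=0, 1 probes -> slot 1
Insert 11: h=4 -> slot 4

Table: [6, 98, 72, None, 11, 33, 20]


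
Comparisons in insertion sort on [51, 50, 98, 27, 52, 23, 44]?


Algorithm: insertion sort
Input: [51, 50, 98, 27, 52, 23, 44]
Sorted: [23, 27, 44, 50, 51, 52, 98]

17


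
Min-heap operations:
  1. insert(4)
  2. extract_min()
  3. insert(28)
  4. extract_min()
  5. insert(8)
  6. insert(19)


insert(4) -> [4]
extract_min()->4, []
insert(28) -> [28]
extract_min()->28, []
insert(8) -> [8]
insert(19) -> [8, 19]

Final heap: [8, 19]


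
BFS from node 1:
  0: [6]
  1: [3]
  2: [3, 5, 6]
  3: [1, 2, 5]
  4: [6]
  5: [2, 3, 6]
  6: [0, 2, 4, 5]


Visit 1, enqueue [3]
Visit 3, enqueue [2, 5]
Visit 2, enqueue [6]
Visit 5, enqueue []
Visit 6, enqueue [0, 4]
Visit 0, enqueue []
Visit 4, enqueue []

BFS order: [1, 3, 2, 5, 6, 0, 4]


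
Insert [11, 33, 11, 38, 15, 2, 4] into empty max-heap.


Insert 11: [11]
Insert 33: [33, 11]
Insert 11: [33, 11, 11]
Insert 38: [38, 33, 11, 11]
Insert 15: [38, 33, 11, 11, 15]
Insert 2: [38, 33, 11, 11, 15, 2]
Insert 4: [38, 33, 11, 11, 15, 2, 4]

Final heap: [38, 33, 11, 11, 15, 2, 4]


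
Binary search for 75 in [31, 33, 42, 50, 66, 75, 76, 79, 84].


Step 1: lo=0, hi=8, mid=4, val=66
Step 2: lo=5, hi=8, mid=6, val=76
Step 3: lo=5, hi=5, mid=5, val=75

Found at index 5


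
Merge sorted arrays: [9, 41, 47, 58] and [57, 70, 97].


Take 9 from A
Take 41 from A
Take 47 from A
Take 57 from B
Take 58 from A

Merged: [9, 41, 47, 57, 58, 70, 97]


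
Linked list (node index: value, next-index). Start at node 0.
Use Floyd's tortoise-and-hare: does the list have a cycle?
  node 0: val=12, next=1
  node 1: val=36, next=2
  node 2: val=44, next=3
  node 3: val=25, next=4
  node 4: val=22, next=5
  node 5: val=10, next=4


Floyd's tortoise (slow, +1) and hare (fast, +2):
  init: slow=0, fast=0
  step 1: slow=1, fast=2
  step 2: slow=2, fast=4
  step 3: slow=3, fast=4
  step 4: slow=4, fast=4
  slow == fast at node 4: cycle detected

Cycle: yes


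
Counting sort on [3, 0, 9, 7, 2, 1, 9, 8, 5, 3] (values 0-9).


Input: [3, 0, 9, 7, 2, 1, 9, 8, 5, 3]
Counts: [1, 1, 1, 2, 0, 1, 0, 1, 1, 2]

Sorted: [0, 1, 2, 3, 3, 5, 7, 8, 9, 9]


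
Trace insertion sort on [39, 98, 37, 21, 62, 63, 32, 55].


Initial: [39, 98, 37, 21, 62, 63, 32, 55]
Insert 98: [39, 98, 37, 21, 62, 63, 32, 55]
Insert 37: [37, 39, 98, 21, 62, 63, 32, 55]
Insert 21: [21, 37, 39, 98, 62, 63, 32, 55]
Insert 62: [21, 37, 39, 62, 98, 63, 32, 55]
Insert 63: [21, 37, 39, 62, 63, 98, 32, 55]
Insert 32: [21, 32, 37, 39, 62, 63, 98, 55]
Insert 55: [21, 32, 37, 39, 55, 62, 63, 98]

Sorted: [21, 32, 37, 39, 55, 62, 63, 98]


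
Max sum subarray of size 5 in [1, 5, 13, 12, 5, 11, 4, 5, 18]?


[0:5]: 36
[1:6]: 46
[2:7]: 45
[3:8]: 37
[4:9]: 43

Max: 46 at [1:6]


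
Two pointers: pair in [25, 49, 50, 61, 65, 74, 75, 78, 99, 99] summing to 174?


lo=0(25)+hi=9(99)=124
lo=1(49)+hi=9(99)=148
lo=2(50)+hi=9(99)=149
lo=3(61)+hi=9(99)=160
lo=4(65)+hi=9(99)=164
lo=5(74)+hi=9(99)=173
lo=6(75)+hi=9(99)=174

Yes: 75+99=174


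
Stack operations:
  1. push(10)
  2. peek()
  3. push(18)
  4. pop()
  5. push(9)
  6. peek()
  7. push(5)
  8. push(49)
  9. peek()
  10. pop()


push(10) -> [10]
peek()->10
push(18) -> [10, 18]
pop()->18, [10]
push(9) -> [10, 9]
peek()->9
push(5) -> [10, 9, 5]
push(49) -> [10, 9, 5, 49]
peek()->49
pop()->49, [10, 9, 5]

Final stack: [10, 9, 5]


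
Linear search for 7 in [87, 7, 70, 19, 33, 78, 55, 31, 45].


i=0: 87!=7
i=1: 7==7 found!

Found at 1, 2 comps


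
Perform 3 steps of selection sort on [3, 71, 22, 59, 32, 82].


Initial: [3, 71, 22, 59, 32, 82]
Step 1: min=3 at 0
  Swap: [3, 71, 22, 59, 32, 82]
Step 2: min=22 at 2
  Swap: [3, 22, 71, 59, 32, 82]
Step 3: min=32 at 4
  Swap: [3, 22, 32, 59, 71, 82]

After 3 steps: [3, 22, 32, 59, 71, 82]


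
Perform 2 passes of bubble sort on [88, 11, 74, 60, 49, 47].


Initial: [88, 11, 74, 60, 49, 47]
Pass 1: [11, 74, 60, 49, 47, 88] (5 swaps)
Pass 2: [11, 60, 49, 47, 74, 88] (3 swaps)

After 2 passes: [11, 60, 49, 47, 74, 88]


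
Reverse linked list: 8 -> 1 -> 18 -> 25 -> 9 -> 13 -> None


Step 1: curr=8, set curr.next=prev(None) | reversed so far: 8
Step 2: curr=1, set curr.next=prev(8) | reversed so far: 1 -> 8
Step 3: curr=18, set curr.next=prev(1) | reversed so far: 18 -> 1 -> 8
Step 4: curr=25, set curr.next=prev(18) | reversed so far: 25 -> 18 -> 1 -> 8
Step 5: curr=9, set curr.next=prev(25) | reversed so far: 9 -> 25 -> 18 -> 1 -> 8
Step 6: curr=13, set curr.next=prev(9) | reversed so far: 13 -> 9 -> 25 -> 18 -> 1 -> 8

13 -> 9 -> 25 -> 18 -> 1 -> 8 -> None


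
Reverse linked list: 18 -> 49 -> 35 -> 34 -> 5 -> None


Step 1: curr=18, set curr.next=prev(None) | reversed so far: 18
Step 2: curr=49, set curr.next=prev(18) | reversed so far: 49 -> 18
Step 3: curr=35, set curr.next=prev(49) | reversed so far: 35 -> 49 -> 18
Step 4: curr=34, set curr.next=prev(35) | reversed so far: 34 -> 35 -> 49 -> 18
Step 5: curr=5, set curr.next=prev(34) | reversed so far: 5 -> 34 -> 35 -> 49 -> 18

5 -> 34 -> 35 -> 49 -> 18 -> None


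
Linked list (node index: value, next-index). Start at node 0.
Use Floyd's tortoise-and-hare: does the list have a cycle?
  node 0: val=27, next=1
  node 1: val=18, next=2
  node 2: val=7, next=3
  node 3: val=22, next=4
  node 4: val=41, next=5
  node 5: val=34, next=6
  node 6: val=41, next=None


Floyd's tortoise (slow, +1) and hare (fast, +2):
  init: slow=0, fast=0
  step 1: slow=1, fast=2
  step 2: slow=2, fast=4
  step 3: slow=3, fast=6
  step 4: fast -> None, no cycle

Cycle: no


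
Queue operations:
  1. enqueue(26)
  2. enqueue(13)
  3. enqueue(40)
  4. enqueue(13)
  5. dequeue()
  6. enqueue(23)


enqueue(26) -> [26]
enqueue(13) -> [26, 13]
enqueue(40) -> [26, 13, 40]
enqueue(13) -> [26, 13, 40, 13]
dequeue()->26, [13, 40, 13]
enqueue(23) -> [13, 40, 13, 23]

Final queue: [13, 40, 13, 23]


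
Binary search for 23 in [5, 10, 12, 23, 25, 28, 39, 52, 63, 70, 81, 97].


Step 1: lo=0, hi=11, mid=5, val=28
Step 2: lo=0, hi=4, mid=2, val=12
Step 3: lo=3, hi=4, mid=3, val=23

Found at index 3


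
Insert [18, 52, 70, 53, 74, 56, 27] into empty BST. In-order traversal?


Insert 18: root
Insert 52: R from 18
Insert 70: R from 18 -> R from 52
Insert 53: R from 18 -> R from 52 -> L from 70
Insert 74: R from 18 -> R from 52 -> R from 70
Insert 56: R from 18 -> R from 52 -> L from 70 -> R from 53
Insert 27: R from 18 -> L from 52

In-order: [18, 27, 52, 53, 56, 70, 74]


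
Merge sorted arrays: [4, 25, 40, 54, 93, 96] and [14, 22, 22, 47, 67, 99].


Take 4 from A
Take 14 from B
Take 22 from B
Take 22 from B
Take 25 from A
Take 40 from A
Take 47 from B
Take 54 from A
Take 67 from B
Take 93 from A
Take 96 from A

Merged: [4, 14, 22, 22, 25, 40, 47, 54, 67, 93, 96, 99]


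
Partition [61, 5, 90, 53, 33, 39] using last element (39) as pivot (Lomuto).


Pivot: 39
  5 <= 39: swap -> [5, 61, 90, 53, 33, 39]
  33 <= 39: swap -> [5, 33, 90, 53, 61, 39]
Place pivot at 2: [5, 33, 39, 53, 61, 90]

Partitioned: [5, 33, 39, 53, 61, 90]


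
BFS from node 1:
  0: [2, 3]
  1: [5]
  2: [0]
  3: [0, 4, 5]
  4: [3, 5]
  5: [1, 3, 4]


Visit 1, enqueue [5]
Visit 5, enqueue [3, 4]
Visit 3, enqueue [0]
Visit 4, enqueue []
Visit 0, enqueue [2]
Visit 2, enqueue []

BFS order: [1, 5, 3, 4, 0, 2]


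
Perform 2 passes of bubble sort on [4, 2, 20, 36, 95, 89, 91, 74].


Initial: [4, 2, 20, 36, 95, 89, 91, 74]
Pass 1: [2, 4, 20, 36, 89, 91, 74, 95] (4 swaps)
Pass 2: [2, 4, 20, 36, 89, 74, 91, 95] (1 swaps)

After 2 passes: [2, 4, 20, 36, 89, 74, 91, 95]


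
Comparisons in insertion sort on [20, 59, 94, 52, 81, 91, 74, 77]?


Algorithm: insertion sort
Input: [20, 59, 94, 52, 81, 91, 74, 77]
Sorted: [20, 52, 59, 74, 77, 81, 91, 94]

17


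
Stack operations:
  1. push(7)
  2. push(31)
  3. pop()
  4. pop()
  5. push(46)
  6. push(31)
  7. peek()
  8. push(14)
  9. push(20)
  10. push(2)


push(7) -> [7]
push(31) -> [7, 31]
pop()->31, [7]
pop()->7, []
push(46) -> [46]
push(31) -> [46, 31]
peek()->31
push(14) -> [46, 31, 14]
push(20) -> [46, 31, 14, 20]
push(2) -> [46, 31, 14, 20, 2]

Final stack: [46, 31, 14, 20, 2]


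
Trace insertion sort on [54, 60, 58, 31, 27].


Initial: [54, 60, 58, 31, 27]
Insert 60: [54, 60, 58, 31, 27]
Insert 58: [54, 58, 60, 31, 27]
Insert 31: [31, 54, 58, 60, 27]
Insert 27: [27, 31, 54, 58, 60]

Sorted: [27, 31, 54, 58, 60]


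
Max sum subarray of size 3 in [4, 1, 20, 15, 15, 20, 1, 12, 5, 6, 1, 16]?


[0:3]: 25
[1:4]: 36
[2:5]: 50
[3:6]: 50
[4:7]: 36
[5:8]: 33
[6:9]: 18
[7:10]: 23
[8:11]: 12
[9:12]: 23

Max: 50 at [2:5]


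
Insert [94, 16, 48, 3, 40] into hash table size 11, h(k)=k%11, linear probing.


Insert 94: h=6 -> slot 6
Insert 16: h=5 -> slot 5
Insert 48: h=4 -> slot 4
Insert 3: h=3 -> slot 3
Insert 40: h=7 -> slot 7

Table: [None, None, None, 3, 48, 16, 94, 40, None, None, None]


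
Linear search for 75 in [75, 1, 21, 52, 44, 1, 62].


i=0: 75==75 found!

Found at 0, 1 comps


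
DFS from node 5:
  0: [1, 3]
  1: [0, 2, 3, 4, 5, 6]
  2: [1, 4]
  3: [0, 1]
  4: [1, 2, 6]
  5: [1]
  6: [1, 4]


Visit 5, push [1]
Visit 1, push [6, 4, 3, 2, 0]
Visit 0, push [3]
Visit 3, push []
Visit 2, push [4]
Visit 4, push [6]
Visit 6, push []

DFS order: [5, 1, 0, 3, 2, 4, 6]


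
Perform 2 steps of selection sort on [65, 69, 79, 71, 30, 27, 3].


Initial: [65, 69, 79, 71, 30, 27, 3]
Step 1: min=3 at 6
  Swap: [3, 69, 79, 71, 30, 27, 65]
Step 2: min=27 at 5
  Swap: [3, 27, 79, 71, 30, 69, 65]

After 2 steps: [3, 27, 79, 71, 30, 69, 65]


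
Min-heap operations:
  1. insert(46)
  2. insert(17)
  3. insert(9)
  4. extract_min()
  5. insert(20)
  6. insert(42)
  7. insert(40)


insert(46) -> [46]
insert(17) -> [17, 46]
insert(9) -> [9, 46, 17]
extract_min()->9, [17, 46]
insert(20) -> [17, 46, 20]
insert(42) -> [17, 42, 20, 46]
insert(40) -> [17, 40, 20, 46, 42]

Final heap: [17, 40, 20, 46, 42]


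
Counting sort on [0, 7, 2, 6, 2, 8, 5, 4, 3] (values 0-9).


Input: [0, 7, 2, 6, 2, 8, 5, 4, 3]
Counts: [1, 0, 2, 1, 1, 1, 1, 1, 1, 0]

Sorted: [0, 2, 2, 3, 4, 5, 6, 7, 8]


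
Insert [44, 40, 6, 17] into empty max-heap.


Insert 44: [44]
Insert 40: [44, 40]
Insert 6: [44, 40, 6]
Insert 17: [44, 40, 6, 17]

Final heap: [44, 40, 6, 17]


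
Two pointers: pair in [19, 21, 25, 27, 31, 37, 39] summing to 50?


lo=0(19)+hi=6(39)=58
lo=0(19)+hi=5(37)=56
lo=0(19)+hi=4(31)=50

Yes: 19+31=50


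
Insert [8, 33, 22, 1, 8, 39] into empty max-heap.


Insert 8: [8]
Insert 33: [33, 8]
Insert 22: [33, 8, 22]
Insert 1: [33, 8, 22, 1]
Insert 8: [33, 8, 22, 1, 8]
Insert 39: [39, 8, 33, 1, 8, 22]

Final heap: [39, 8, 33, 1, 8, 22]


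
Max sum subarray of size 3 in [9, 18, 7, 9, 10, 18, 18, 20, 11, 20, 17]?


[0:3]: 34
[1:4]: 34
[2:5]: 26
[3:6]: 37
[4:7]: 46
[5:8]: 56
[6:9]: 49
[7:10]: 51
[8:11]: 48

Max: 56 at [5:8]


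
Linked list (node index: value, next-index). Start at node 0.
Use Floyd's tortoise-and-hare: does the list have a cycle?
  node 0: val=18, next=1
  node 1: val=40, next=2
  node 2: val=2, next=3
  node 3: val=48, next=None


Floyd's tortoise (slow, +1) and hare (fast, +2):
  init: slow=0, fast=0
  step 1: slow=1, fast=2
  step 2: fast 2->3->None, no cycle

Cycle: no


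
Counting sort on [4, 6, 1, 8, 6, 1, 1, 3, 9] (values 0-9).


Input: [4, 6, 1, 8, 6, 1, 1, 3, 9]
Counts: [0, 3, 0, 1, 1, 0, 2, 0, 1, 1]

Sorted: [1, 1, 1, 3, 4, 6, 6, 8, 9]


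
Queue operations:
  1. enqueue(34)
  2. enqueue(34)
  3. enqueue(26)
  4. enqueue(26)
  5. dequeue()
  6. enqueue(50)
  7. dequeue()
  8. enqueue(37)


enqueue(34) -> [34]
enqueue(34) -> [34, 34]
enqueue(26) -> [34, 34, 26]
enqueue(26) -> [34, 34, 26, 26]
dequeue()->34, [34, 26, 26]
enqueue(50) -> [34, 26, 26, 50]
dequeue()->34, [26, 26, 50]
enqueue(37) -> [26, 26, 50, 37]

Final queue: [26, 26, 50, 37]


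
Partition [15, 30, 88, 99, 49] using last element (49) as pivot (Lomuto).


Pivot: 49
  15 <= 49: advance i (no swap)
  30 <= 49: advance i (no swap)
Place pivot at 2: [15, 30, 49, 99, 88]

Partitioned: [15, 30, 49, 99, 88]


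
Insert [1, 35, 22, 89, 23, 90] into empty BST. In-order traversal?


Insert 1: root
Insert 35: R from 1
Insert 22: R from 1 -> L from 35
Insert 89: R from 1 -> R from 35
Insert 23: R from 1 -> L from 35 -> R from 22
Insert 90: R from 1 -> R from 35 -> R from 89

In-order: [1, 22, 23, 35, 89, 90]


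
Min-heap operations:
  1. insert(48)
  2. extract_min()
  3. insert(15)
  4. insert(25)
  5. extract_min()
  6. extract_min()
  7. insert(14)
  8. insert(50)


insert(48) -> [48]
extract_min()->48, []
insert(15) -> [15]
insert(25) -> [15, 25]
extract_min()->15, [25]
extract_min()->25, []
insert(14) -> [14]
insert(50) -> [14, 50]

Final heap: [14, 50]


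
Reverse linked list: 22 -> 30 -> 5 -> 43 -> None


Step 1: curr=22, set curr.next=prev(None) | reversed so far: 22
Step 2: curr=30, set curr.next=prev(22) | reversed so far: 30 -> 22
Step 3: curr=5, set curr.next=prev(30) | reversed so far: 5 -> 30 -> 22
Step 4: curr=43, set curr.next=prev(5) | reversed so far: 43 -> 5 -> 30 -> 22

43 -> 5 -> 30 -> 22 -> None


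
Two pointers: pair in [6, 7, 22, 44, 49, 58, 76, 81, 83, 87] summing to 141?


lo=0(6)+hi=9(87)=93
lo=1(7)+hi=9(87)=94
lo=2(22)+hi=9(87)=109
lo=3(44)+hi=9(87)=131
lo=4(49)+hi=9(87)=136
lo=5(58)+hi=9(87)=145
lo=5(58)+hi=8(83)=141

Yes: 58+83=141


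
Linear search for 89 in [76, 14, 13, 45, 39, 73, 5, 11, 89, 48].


i=0: 76!=89
i=1: 14!=89
i=2: 13!=89
i=3: 45!=89
i=4: 39!=89
i=5: 73!=89
i=6: 5!=89
i=7: 11!=89
i=8: 89==89 found!

Found at 8, 9 comps


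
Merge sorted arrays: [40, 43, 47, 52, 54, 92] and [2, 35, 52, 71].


Take 2 from B
Take 35 from B
Take 40 from A
Take 43 from A
Take 47 from A
Take 52 from A
Take 52 from B
Take 54 from A
Take 71 from B

Merged: [2, 35, 40, 43, 47, 52, 52, 54, 71, 92]


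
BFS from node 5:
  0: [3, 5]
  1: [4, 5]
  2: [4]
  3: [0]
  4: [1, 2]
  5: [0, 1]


Visit 5, enqueue [0, 1]
Visit 0, enqueue [3]
Visit 1, enqueue [4]
Visit 3, enqueue []
Visit 4, enqueue [2]
Visit 2, enqueue []

BFS order: [5, 0, 1, 3, 4, 2]


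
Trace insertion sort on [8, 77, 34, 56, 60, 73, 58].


Initial: [8, 77, 34, 56, 60, 73, 58]
Insert 77: [8, 77, 34, 56, 60, 73, 58]
Insert 34: [8, 34, 77, 56, 60, 73, 58]
Insert 56: [8, 34, 56, 77, 60, 73, 58]
Insert 60: [8, 34, 56, 60, 77, 73, 58]
Insert 73: [8, 34, 56, 60, 73, 77, 58]
Insert 58: [8, 34, 56, 58, 60, 73, 77]

Sorted: [8, 34, 56, 58, 60, 73, 77]


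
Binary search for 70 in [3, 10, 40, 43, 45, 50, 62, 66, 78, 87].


Step 1: lo=0, hi=9, mid=4, val=45
Step 2: lo=5, hi=9, mid=7, val=66
Step 3: lo=8, hi=9, mid=8, val=78

Not found


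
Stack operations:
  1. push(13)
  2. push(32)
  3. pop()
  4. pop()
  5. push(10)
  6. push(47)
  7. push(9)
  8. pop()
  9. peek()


push(13) -> [13]
push(32) -> [13, 32]
pop()->32, [13]
pop()->13, []
push(10) -> [10]
push(47) -> [10, 47]
push(9) -> [10, 47, 9]
pop()->9, [10, 47]
peek()->47

Final stack: [10, 47]


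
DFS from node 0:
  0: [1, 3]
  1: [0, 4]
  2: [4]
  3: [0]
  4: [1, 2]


Visit 0, push [3, 1]
Visit 1, push [4]
Visit 4, push [2]
Visit 2, push []
Visit 3, push []

DFS order: [0, 1, 4, 2, 3]


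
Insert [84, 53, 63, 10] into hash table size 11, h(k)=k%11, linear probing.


Insert 84: h=7 -> slot 7
Insert 53: h=9 -> slot 9
Insert 63: h=8 -> slot 8
Insert 10: h=10 -> slot 10

Table: [None, None, None, None, None, None, None, 84, 63, 53, 10]


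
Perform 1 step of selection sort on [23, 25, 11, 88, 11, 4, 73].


Initial: [23, 25, 11, 88, 11, 4, 73]
Step 1: min=4 at 5
  Swap: [4, 25, 11, 88, 11, 23, 73]

After 1 step: [4, 25, 11, 88, 11, 23, 73]


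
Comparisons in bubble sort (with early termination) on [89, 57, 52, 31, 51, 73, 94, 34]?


Algorithm: bubble sort (with early termination)
Input: [89, 57, 52, 31, 51, 73, 94, 34]
Sorted: [31, 34, 51, 52, 57, 73, 89, 94]

28


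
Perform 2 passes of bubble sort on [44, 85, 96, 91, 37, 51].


Initial: [44, 85, 96, 91, 37, 51]
Pass 1: [44, 85, 91, 37, 51, 96] (3 swaps)
Pass 2: [44, 85, 37, 51, 91, 96] (2 swaps)

After 2 passes: [44, 85, 37, 51, 91, 96]


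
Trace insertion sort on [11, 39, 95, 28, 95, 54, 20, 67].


Initial: [11, 39, 95, 28, 95, 54, 20, 67]
Insert 39: [11, 39, 95, 28, 95, 54, 20, 67]
Insert 95: [11, 39, 95, 28, 95, 54, 20, 67]
Insert 28: [11, 28, 39, 95, 95, 54, 20, 67]
Insert 95: [11, 28, 39, 95, 95, 54, 20, 67]
Insert 54: [11, 28, 39, 54, 95, 95, 20, 67]
Insert 20: [11, 20, 28, 39, 54, 95, 95, 67]
Insert 67: [11, 20, 28, 39, 54, 67, 95, 95]

Sorted: [11, 20, 28, 39, 54, 67, 95, 95]


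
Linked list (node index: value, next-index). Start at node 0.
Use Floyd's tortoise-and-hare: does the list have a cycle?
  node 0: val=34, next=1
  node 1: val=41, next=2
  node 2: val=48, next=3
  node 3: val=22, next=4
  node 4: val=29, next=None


Floyd's tortoise (slow, +1) and hare (fast, +2):
  init: slow=0, fast=0
  step 1: slow=1, fast=2
  step 2: slow=2, fast=4
  step 3: fast -> None, no cycle

Cycle: no


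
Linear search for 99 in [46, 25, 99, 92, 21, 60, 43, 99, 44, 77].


i=0: 46!=99
i=1: 25!=99
i=2: 99==99 found!

Found at 2, 3 comps


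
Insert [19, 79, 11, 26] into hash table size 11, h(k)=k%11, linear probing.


Insert 19: h=8 -> slot 8
Insert 79: h=2 -> slot 2
Insert 11: h=0 -> slot 0
Insert 26: h=4 -> slot 4

Table: [11, None, 79, None, 26, None, None, None, 19, None, None]


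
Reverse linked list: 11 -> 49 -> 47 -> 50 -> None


Step 1: curr=11, set curr.next=prev(None) | reversed so far: 11
Step 2: curr=49, set curr.next=prev(11) | reversed so far: 49 -> 11
Step 3: curr=47, set curr.next=prev(49) | reversed so far: 47 -> 49 -> 11
Step 4: curr=50, set curr.next=prev(47) | reversed so far: 50 -> 47 -> 49 -> 11

50 -> 47 -> 49 -> 11 -> None


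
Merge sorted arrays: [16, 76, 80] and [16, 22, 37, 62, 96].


Take 16 from A
Take 16 from B
Take 22 from B
Take 37 from B
Take 62 from B
Take 76 from A
Take 80 from A

Merged: [16, 16, 22, 37, 62, 76, 80, 96]


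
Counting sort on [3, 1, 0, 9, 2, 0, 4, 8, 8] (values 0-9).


Input: [3, 1, 0, 9, 2, 0, 4, 8, 8]
Counts: [2, 1, 1, 1, 1, 0, 0, 0, 2, 1]

Sorted: [0, 0, 1, 2, 3, 4, 8, 8, 9]


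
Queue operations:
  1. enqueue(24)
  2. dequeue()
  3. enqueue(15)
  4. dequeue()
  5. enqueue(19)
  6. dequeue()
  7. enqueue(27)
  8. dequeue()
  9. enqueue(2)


enqueue(24) -> [24]
dequeue()->24, []
enqueue(15) -> [15]
dequeue()->15, []
enqueue(19) -> [19]
dequeue()->19, []
enqueue(27) -> [27]
dequeue()->27, []
enqueue(2) -> [2]

Final queue: [2]


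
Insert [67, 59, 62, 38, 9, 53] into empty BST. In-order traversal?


Insert 67: root
Insert 59: L from 67
Insert 62: L from 67 -> R from 59
Insert 38: L from 67 -> L from 59
Insert 9: L from 67 -> L from 59 -> L from 38
Insert 53: L from 67 -> L from 59 -> R from 38

In-order: [9, 38, 53, 59, 62, 67]


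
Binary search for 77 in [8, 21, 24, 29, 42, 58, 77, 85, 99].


Step 1: lo=0, hi=8, mid=4, val=42
Step 2: lo=5, hi=8, mid=6, val=77

Found at index 6


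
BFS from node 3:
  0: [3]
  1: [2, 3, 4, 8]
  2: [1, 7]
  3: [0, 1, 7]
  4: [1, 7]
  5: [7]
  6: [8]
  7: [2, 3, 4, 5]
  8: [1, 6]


Visit 3, enqueue [0, 1, 7]
Visit 0, enqueue []
Visit 1, enqueue [2, 4, 8]
Visit 7, enqueue [5]
Visit 2, enqueue []
Visit 4, enqueue []
Visit 8, enqueue [6]
Visit 5, enqueue []
Visit 6, enqueue []

BFS order: [3, 0, 1, 7, 2, 4, 8, 5, 6]


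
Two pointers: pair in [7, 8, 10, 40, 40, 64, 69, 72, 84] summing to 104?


lo=0(7)+hi=8(84)=91
lo=1(8)+hi=8(84)=92
lo=2(10)+hi=8(84)=94
lo=3(40)+hi=8(84)=124
lo=3(40)+hi=7(72)=112
lo=3(40)+hi=6(69)=109
lo=3(40)+hi=5(64)=104

Yes: 40+64=104


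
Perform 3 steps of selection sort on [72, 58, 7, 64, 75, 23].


Initial: [72, 58, 7, 64, 75, 23]
Step 1: min=7 at 2
  Swap: [7, 58, 72, 64, 75, 23]
Step 2: min=23 at 5
  Swap: [7, 23, 72, 64, 75, 58]
Step 3: min=58 at 5
  Swap: [7, 23, 58, 64, 75, 72]

After 3 steps: [7, 23, 58, 64, 75, 72]


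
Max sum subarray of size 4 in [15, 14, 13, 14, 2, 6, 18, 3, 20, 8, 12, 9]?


[0:4]: 56
[1:5]: 43
[2:6]: 35
[3:7]: 40
[4:8]: 29
[5:9]: 47
[6:10]: 49
[7:11]: 43
[8:12]: 49

Max: 56 at [0:4]


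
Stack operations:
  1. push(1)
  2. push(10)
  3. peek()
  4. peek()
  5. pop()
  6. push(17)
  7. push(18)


push(1) -> [1]
push(10) -> [1, 10]
peek()->10
peek()->10
pop()->10, [1]
push(17) -> [1, 17]
push(18) -> [1, 17, 18]

Final stack: [1, 17, 18]


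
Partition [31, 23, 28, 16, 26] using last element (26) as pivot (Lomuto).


Pivot: 26
  23 <= 26: swap -> [23, 31, 28, 16, 26]
  16 <= 26: swap -> [23, 16, 28, 31, 26]
Place pivot at 2: [23, 16, 26, 31, 28]

Partitioned: [23, 16, 26, 31, 28]


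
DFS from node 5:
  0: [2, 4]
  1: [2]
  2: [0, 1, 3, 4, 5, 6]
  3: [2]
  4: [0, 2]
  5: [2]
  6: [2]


Visit 5, push [2]
Visit 2, push [6, 4, 3, 1, 0]
Visit 0, push [4]
Visit 4, push []
Visit 1, push []
Visit 3, push []
Visit 6, push []

DFS order: [5, 2, 0, 4, 1, 3, 6]


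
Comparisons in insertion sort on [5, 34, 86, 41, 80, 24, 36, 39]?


Algorithm: insertion sort
Input: [5, 34, 86, 41, 80, 24, 36, 39]
Sorted: [5, 24, 34, 36, 39, 41, 80, 86]

19


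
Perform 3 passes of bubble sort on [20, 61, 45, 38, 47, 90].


Initial: [20, 61, 45, 38, 47, 90]
Pass 1: [20, 45, 38, 47, 61, 90] (3 swaps)
Pass 2: [20, 38, 45, 47, 61, 90] (1 swaps)
Pass 3: [20, 38, 45, 47, 61, 90] (0 swaps)

After 3 passes: [20, 38, 45, 47, 61, 90]


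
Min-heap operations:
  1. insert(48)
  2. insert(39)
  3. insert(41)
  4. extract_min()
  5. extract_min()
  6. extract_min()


insert(48) -> [48]
insert(39) -> [39, 48]
insert(41) -> [39, 48, 41]
extract_min()->39, [41, 48]
extract_min()->41, [48]
extract_min()->48, []

Final heap: []


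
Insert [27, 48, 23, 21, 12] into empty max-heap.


Insert 27: [27]
Insert 48: [48, 27]
Insert 23: [48, 27, 23]
Insert 21: [48, 27, 23, 21]
Insert 12: [48, 27, 23, 21, 12]

Final heap: [48, 27, 23, 21, 12]


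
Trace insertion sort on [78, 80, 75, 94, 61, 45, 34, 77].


Initial: [78, 80, 75, 94, 61, 45, 34, 77]
Insert 80: [78, 80, 75, 94, 61, 45, 34, 77]
Insert 75: [75, 78, 80, 94, 61, 45, 34, 77]
Insert 94: [75, 78, 80, 94, 61, 45, 34, 77]
Insert 61: [61, 75, 78, 80, 94, 45, 34, 77]
Insert 45: [45, 61, 75, 78, 80, 94, 34, 77]
Insert 34: [34, 45, 61, 75, 78, 80, 94, 77]
Insert 77: [34, 45, 61, 75, 77, 78, 80, 94]

Sorted: [34, 45, 61, 75, 77, 78, 80, 94]


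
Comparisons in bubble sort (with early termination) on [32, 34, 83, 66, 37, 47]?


Algorithm: bubble sort (with early termination)
Input: [32, 34, 83, 66, 37, 47]
Sorted: [32, 34, 37, 47, 66, 83]

12


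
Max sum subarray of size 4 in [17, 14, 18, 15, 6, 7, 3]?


[0:4]: 64
[1:5]: 53
[2:6]: 46
[3:7]: 31

Max: 64 at [0:4]


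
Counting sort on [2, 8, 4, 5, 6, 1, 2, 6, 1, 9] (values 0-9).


Input: [2, 8, 4, 5, 6, 1, 2, 6, 1, 9]
Counts: [0, 2, 2, 0, 1, 1, 2, 0, 1, 1]

Sorted: [1, 1, 2, 2, 4, 5, 6, 6, 8, 9]


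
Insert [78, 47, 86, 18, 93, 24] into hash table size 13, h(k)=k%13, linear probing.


Insert 78: h=0 -> slot 0
Insert 47: h=8 -> slot 8
Insert 86: h=8, 1 probes -> slot 9
Insert 18: h=5 -> slot 5
Insert 93: h=2 -> slot 2
Insert 24: h=11 -> slot 11

Table: [78, None, 93, None, None, 18, None, None, 47, 86, None, 24, None]


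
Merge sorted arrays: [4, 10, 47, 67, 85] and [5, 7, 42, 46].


Take 4 from A
Take 5 from B
Take 7 from B
Take 10 from A
Take 42 from B
Take 46 from B

Merged: [4, 5, 7, 10, 42, 46, 47, 67, 85]


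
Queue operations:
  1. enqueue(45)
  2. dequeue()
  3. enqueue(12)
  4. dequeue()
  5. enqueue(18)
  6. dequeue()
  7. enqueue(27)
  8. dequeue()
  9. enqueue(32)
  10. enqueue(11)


enqueue(45) -> [45]
dequeue()->45, []
enqueue(12) -> [12]
dequeue()->12, []
enqueue(18) -> [18]
dequeue()->18, []
enqueue(27) -> [27]
dequeue()->27, []
enqueue(32) -> [32]
enqueue(11) -> [32, 11]

Final queue: [32, 11]


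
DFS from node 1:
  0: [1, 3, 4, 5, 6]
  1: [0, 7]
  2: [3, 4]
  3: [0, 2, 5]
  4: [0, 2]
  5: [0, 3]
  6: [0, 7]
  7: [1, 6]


Visit 1, push [7, 0]
Visit 0, push [6, 5, 4, 3]
Visit 3, push [5, 2]
Visit 2, push [4]
Visit 4, push []
Visit 5, push []
Visit 6, push [7]
Visit 7, push []

DFS order: [1, 0, 3, 2, 4, 5, 6, 7]


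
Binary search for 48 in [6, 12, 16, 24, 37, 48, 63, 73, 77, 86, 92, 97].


Step 1: lo=0, hi=11, mid=5, val=48

Found at index 5


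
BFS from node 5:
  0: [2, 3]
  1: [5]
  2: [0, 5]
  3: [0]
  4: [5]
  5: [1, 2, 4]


Visit 5, enqueue [1, 2, 4]
Visit 1, enqueue []
Visit 2, enqueue [0]
Visit 4, enqueue []
Visit 0, enqueue [3]
Visit 3, enqueue []

BFS order: [5, 1, 2, 4, 0, 3]


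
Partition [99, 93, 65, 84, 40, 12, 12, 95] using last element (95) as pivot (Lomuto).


Pivot: 95
  93 <= 95: swap -> [93, 99, 65, 84, 40, 12, 12, 95]
  65 <= 95: swap -> [93, 65, 99, 84, 40, 12, 12, 95]
  84 <= 95: swap -> [93, 65, 84, 99, 40, 12, 12, 95]
  40 <= 95: swap -> [93, 65, 84, 40, 99, 12, 12, 95]
  12 <= 95: swap -> [93, 65, 84, 40, 12, 99, 12, 95]
  12 <= 95: swap -> [93, 65, 84, 40, 12, 12, 99, 95]
Place pivot at 6: [93, 65, 84, 40, 12, 12, 95, 99]

Partitioned: [93, 65, 84, 40, 12, 12, 95, 99]


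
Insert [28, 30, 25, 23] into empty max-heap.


Insert 28: [28]
Insert 30: [30, 28]
Insert 25: [30, 28, 25]
Insert 23: [30, 28, 25, 23]

Final heap: [30, 28, 25, 23]


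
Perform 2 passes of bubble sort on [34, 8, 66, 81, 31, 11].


Initial: [34, 8, 66, 81, 31, 11]
Pass 1: [8, 34, 66, 31, 11, 81] (3 swaps)
Pass 2: [8, 34, 31, 11, 66, 81] (2 swaps)

After 2 passes: [8, 34, 31, 11, 66, 81]


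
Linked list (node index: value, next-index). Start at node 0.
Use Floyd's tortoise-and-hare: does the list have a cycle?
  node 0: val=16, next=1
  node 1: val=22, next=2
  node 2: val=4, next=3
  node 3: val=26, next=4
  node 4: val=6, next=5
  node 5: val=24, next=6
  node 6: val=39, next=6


Floyd's tortoise (slow, +1) and hare (fast, +2):
  init: slow=0, fast=0
  step 1: slow=1, fast=2
  step 2: slow=2, fast=4
  step 3: slow=3, fast=6
  step 4: slow=4, fast=6
  step 5: slow=5, fast=6
  step 6: slow=6, fast=6
  slow == fast at node 6: cycle detected

Cycle: yes


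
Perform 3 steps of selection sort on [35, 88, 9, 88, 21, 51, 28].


Initial: [35, 88, 9, 88, 21, 51, 28]
Step 1: min=9 at 2
  Swap: [9, 88, 35, 88, 21, 51, 28]
Step 2: min=21 at 4
  Swap: [9, 21, 35, 88, 88, 51, 28]
Step 3: min=28 at 6
  Swap: [9, 21, 28, 88, 88, 51, 35]

After 3 steps: [9, 21, 28, 88, 88, 51, 35]


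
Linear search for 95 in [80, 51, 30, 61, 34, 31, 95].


i=0: 80!=95
i=1: 51!=95
i=2: 30!=95
i=3: 61!=95
i=4: 34!=95
i=5: 31!=95
i=6: 95==95 found!

Found at 6, 7 comps


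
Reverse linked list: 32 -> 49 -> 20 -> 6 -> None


Step 1: curr=32, set curr.next=prev(None) | reversed so far: 32
Step 2: curr=49, set curr.next=prev(32) | reversed so far: 49 -> 32
Step 3: curr=20, set curr.next=prev(49) | reversed so far: 20 -> 49 -> 32
Step 4: curr=6, set curr.next=prev(20) | reversed so far: 6 -> 20 -> 49 -> 32

6 -> 20 -> 49 -> 32 -> None


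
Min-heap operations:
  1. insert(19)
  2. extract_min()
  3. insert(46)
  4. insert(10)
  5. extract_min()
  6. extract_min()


insert(19) -> [19]
extract_min()->19, []
insert(46) -> [46]
insert(10) -> [10, 46]
extract_min()->10, [46]
extract_min()->46, []

Final heap: []


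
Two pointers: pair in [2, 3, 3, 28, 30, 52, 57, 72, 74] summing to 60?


lo=0(2)+hi=8(74)=76
lo=0(2)+hi=7(72)=74
lo=0(2)+hi=6(57)=59
lo=1(3)+hi=6(57)=60

Yes: 3+57=60


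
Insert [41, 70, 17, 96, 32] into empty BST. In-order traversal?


Insert 41: root
Insert 70: R from 41
Insert 17: L from 41
Insert 96: R from 41 -> R from 70
Insert 32: L from 41 -> R from 17

In-order: [17, 32, 41, 70, 96]


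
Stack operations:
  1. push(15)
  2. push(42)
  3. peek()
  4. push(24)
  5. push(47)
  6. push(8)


push(15) -> [15]
push(42) -> [15, 42]
peek()->42
push(24) -> [15, 42, 24]
push(47) -> [15, 42, 24, 47]
push(8) -> [15, 42, 24, 47, 8]

Final stack: [15, 42, 24, 47, 8]


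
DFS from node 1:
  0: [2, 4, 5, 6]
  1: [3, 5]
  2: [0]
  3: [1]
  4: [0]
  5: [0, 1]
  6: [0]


Visit 1, push [5, 3]
Visit 3, push []
Visit 5, push [0]
Visit 0, push [6, 4, 2]
Visit 2, push []
Visit 4, push []
Visit 6, push []

DFS order: [1, 3, 5, 0, 2, 4, 6]


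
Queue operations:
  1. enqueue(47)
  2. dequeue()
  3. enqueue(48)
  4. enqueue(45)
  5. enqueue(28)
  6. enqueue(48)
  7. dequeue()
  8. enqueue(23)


enqueue(47) -> [47]
dequeue()->47, []
enqueue(48) -> [48]
enqueue(45) -> [48, 45]
enqueue(28) -> [48, 45, 28]
enqueue(48) -> [48, 45, 28, 48]
dequeue()->48, [45, 28, 48]
enqueue(23) -> [45, 28, 48, 23]

Final queue: [45, 28, 48, 23]


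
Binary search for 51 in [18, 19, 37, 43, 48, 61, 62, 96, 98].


Step 1: lo=0, hi=8, mid=4, val=48
Step 2: lo=5, hi=8, mid=6, val=62
Step 3: lo=5, hi=5, mid=5, val=61

Not found


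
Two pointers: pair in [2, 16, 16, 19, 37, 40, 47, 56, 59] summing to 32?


lo=0(2)+hi=8(59)=61
lo=0(2)+hi=7(56)=58
lo=0(2)+hi=6(47)=49
lo=0(2)+hi=5(40)=42
lo=0(2)+hi=4(37)=39
lo=0(2)+hi=3(19)=21
lo=1(16)+hi=3(19)=35
lo=1(16)+hi=2(16)=32

Yes: 16+16=32


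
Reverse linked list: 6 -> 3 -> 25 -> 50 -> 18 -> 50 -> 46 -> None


Step 1: curr=6, set curr.next=prev(None) | reversed so far: 6
Step 2: curr=3, set curr.next=prev(6) | reversed so far: 3 -> 6
Step 3: curr=25, set curr.next=prev(3) | reversed so far: 25 -> 3 -> 6
Step 4: curr=50, set curr.next=prev(25) | reversed so far: 50 -> 25 -> 3 -> 6
Step 5: curr=18, set curr.next=prev(50) | reversed so far: 18 -> 50 -> 25 -> 3 -> 6
Step 6: curr=50, set curr.next=prev(18) | reversed so far: 50 -> 18 -> 50 -> 25 -> 3 -> 6
Step 7: curr=46, set curr.next=prev(50) | reversed so far: 46 -> 50 -> 18 -> 50 -> 25 -> 3 -> 6

46 -> 50 -> 18 -> 50 -> 25 -> 3 -> 6 -> None


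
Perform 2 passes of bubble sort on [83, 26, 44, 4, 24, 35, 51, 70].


Initial: [83, 26, 44, 4, 24, 35, 51, 70]
Pass 1: [26, 44, 4, 24, 35, 51, 70, 83] (7 swaps)
Pass 2: [26, 4, 24, 35, 44, 51, 70, 83] (3 swaps)

After 2 passes: [26, 4, 24, 35, 44, 51, 70, 83]


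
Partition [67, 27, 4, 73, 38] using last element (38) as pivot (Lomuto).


Pivot: 38
  27 <= 38: swap -> [27, 67, 4, 73, 38]
  4 <= 38: swap -> [27, 4, 67, 73, 38]
Place pivot at 2: [27, 4, 38, 73, 67]

Partitioned: [27, 4, 38, 73, 67]


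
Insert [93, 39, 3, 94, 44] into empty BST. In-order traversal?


Insert 93: root
Insert 39: L from 93
Insert 3: L from 93 -> L from 39
Insert 94: R from 93
Insert 44: L from 93 -> R from 39

In-order: [3, 39, 44, 93, 94]
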